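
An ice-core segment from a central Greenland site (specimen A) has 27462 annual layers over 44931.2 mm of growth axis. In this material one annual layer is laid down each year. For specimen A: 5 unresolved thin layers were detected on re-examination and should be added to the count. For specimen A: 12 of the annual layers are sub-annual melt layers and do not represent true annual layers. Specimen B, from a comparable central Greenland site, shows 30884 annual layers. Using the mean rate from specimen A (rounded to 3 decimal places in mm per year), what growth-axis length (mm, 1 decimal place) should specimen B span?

50557.1 mm

Specimen A: adjusted count: 27462 − 12 + 5 = 27455 annual layers.
A: Mean rate = 44931.2 mm / 27455 years ≈ 1.637 mm per year.
For B, 1.637 mm/year × 30884 years = 50557.1 mm.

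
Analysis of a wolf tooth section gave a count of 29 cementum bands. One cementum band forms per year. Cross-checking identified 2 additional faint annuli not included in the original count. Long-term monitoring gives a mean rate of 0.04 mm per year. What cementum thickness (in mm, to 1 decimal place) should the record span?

Adjusted count: 29 + 2 = 31 cementum bands.
Length ≈ 0.04 × 31 = 1.2 mm.

1.2 mm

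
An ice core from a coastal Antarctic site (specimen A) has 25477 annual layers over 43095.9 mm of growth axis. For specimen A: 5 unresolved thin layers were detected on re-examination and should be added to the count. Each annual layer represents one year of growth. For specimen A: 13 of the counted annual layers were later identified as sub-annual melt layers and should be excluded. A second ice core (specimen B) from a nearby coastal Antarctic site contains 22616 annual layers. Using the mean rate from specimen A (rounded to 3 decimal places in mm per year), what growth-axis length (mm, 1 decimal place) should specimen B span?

38266.3 mm

Specimen A: after corrections the count is 25477 − 13 + 5 = 25469 annual layers.
A: 43095.9 mm over 25469 years gives 43095.9 / 25469 ≈ 1.692 mm per year.
Length of B = 1.692 × 22616 = 38266.3 mm.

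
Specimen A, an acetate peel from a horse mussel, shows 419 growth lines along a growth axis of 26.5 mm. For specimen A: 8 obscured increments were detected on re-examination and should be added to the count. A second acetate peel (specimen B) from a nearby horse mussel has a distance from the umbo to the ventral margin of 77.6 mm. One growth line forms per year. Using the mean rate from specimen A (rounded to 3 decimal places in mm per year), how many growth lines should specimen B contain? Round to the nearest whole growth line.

Specimen A: true growth line count = 419 + 8 = 427.
A: Mean rate = 26.5 mm / 427 years ≈ 0.062 mm/yr.
B spans 77.6 / 0.062 = 1251.61 years ≈ 1252 growth lines.

1252 growth lines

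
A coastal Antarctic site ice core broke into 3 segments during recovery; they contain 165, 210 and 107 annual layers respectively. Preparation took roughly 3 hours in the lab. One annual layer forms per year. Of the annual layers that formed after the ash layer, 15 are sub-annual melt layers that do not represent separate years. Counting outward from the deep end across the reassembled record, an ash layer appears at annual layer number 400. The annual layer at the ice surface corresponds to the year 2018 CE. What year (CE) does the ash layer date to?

Total annual layers = 165 + 210 + 107 = 482.
Between annual layer 400 and the ice surface there are 482 − 400 = 82 annual layers.
82 − 15 false = 67 true annual layers after the ash layer.
The annual layer at the ice surface is 2018 CE, so the ash layer dates to 2018 − 67 = 1951 CE.

1951 CE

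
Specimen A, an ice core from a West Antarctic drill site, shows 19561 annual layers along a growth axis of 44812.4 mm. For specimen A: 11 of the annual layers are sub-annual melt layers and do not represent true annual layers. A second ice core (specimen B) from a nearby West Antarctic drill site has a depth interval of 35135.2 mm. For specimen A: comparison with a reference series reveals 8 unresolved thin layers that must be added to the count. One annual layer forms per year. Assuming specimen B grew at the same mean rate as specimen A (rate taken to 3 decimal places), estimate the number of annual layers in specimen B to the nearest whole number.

Specimen A: adjusted count: 19561 − 11 + 8 = 19558 annual layers.
A: Mean rate = 44812.4 mm / 19558 years ≈ 2.291 mm/year.
B spans 35135.2 / 2.291 = 15336.19 years ≈ 15336 annual layers.

15336 annual layers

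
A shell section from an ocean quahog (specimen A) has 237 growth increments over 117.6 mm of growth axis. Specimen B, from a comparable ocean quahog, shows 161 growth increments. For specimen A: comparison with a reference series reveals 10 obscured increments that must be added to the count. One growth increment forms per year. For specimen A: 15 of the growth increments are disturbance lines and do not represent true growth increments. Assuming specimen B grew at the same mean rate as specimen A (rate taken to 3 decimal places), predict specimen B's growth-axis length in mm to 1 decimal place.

Specimen A: correcting the raw count gives 237 − 15 + 10 = 232 true growth increments.
A: Mean rate = 117.6 mm / 232 years ≈ 0.507 mm per year.
B's length ≈ 0.507 × 161 = 81.6 mm.

81.6 mm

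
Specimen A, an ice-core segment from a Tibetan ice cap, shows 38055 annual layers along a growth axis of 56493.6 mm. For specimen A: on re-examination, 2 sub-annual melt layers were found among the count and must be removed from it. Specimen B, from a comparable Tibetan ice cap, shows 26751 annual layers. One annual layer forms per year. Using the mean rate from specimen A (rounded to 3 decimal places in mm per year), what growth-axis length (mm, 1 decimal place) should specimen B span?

39725.2 mm

Specimen A: adjusted count: 38055 − 2 = 38053 annual layers.
A: Extension rate ≈ 56493.6 / 38053 = 1.485 mm/yr.
B's length ≈ 1.485 × 26751 = 39725.2 mm.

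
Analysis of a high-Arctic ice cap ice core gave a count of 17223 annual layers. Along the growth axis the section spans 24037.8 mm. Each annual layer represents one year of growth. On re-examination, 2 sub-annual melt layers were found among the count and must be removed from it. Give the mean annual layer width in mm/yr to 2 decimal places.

1.40 mm/yr

Correcting the raw count gives 17223 − 2 = 17221 true annual layers.
Extension rate ≈ 24037.8 / 17221 = 1.40 mm/yr.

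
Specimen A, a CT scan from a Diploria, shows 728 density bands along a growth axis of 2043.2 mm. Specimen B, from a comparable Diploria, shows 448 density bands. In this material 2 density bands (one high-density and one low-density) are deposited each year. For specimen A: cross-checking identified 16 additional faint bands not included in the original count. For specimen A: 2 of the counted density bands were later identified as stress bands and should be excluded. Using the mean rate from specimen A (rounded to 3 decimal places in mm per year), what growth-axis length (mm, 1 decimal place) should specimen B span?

Specimen A: adjusted count: 728 − 2 + 16 = 742 density bands.
Specimen A: with 2 density bands per year, 742 / 2 = 371 years.
A: 2043.2 mm over 371 years gives 2043.2 / 371 ≈ 5.507 mm per year.
Specimen B: 448 density bands at 2 per year is 448 / 2 = 224 years. B's length ≈ 5.507 × 224 = 1233.6 mm.

1233.6 mm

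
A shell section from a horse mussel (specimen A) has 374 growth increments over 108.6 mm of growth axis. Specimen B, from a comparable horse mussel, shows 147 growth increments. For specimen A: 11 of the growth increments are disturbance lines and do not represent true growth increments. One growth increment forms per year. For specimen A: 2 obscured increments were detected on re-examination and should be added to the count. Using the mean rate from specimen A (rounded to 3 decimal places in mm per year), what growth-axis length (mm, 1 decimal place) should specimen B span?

Specimen A: correcting the raw count gives 374 − 11 + 2 = 365 true growth increments.
A: Extension rate ≈ 108.6 / 365 = 0.298 mm per year.
Length of B = 0.298 × 147 = 43.8 mm.

43.8 mm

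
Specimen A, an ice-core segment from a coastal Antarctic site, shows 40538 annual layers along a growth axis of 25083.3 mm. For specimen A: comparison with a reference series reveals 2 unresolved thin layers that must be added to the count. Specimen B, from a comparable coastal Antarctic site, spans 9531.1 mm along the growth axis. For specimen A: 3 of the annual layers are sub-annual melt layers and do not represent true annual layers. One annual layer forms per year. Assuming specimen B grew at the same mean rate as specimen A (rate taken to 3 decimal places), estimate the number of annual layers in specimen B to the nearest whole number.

15398 annual layers

Specimen A: correcting the raw count gives 40538 − 3 + 2 = 40537 true annual layers.
A: Extension rate ≈ 25083.3 / 40537 = 0.619 mm/yr.
B spans 9531.1 / 0.619 = 15397.58 years ≈ 15398 annual layers.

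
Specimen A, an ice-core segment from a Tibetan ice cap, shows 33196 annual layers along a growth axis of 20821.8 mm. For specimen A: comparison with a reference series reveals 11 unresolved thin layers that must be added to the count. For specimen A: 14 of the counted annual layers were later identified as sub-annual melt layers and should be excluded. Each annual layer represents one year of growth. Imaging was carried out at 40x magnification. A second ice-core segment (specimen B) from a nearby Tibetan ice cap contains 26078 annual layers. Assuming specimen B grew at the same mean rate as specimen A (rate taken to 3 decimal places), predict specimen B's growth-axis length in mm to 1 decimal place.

Specimen A: adjusted count: 33196 − 14 + 11 = 33193 annual layers.
A: 20821.8 mm over 33193 years gives 20821.8 / 33193 ≈ 0.627 mm/year.
Length of B = 0.627 × 26078 = 16350.9 mm.

16350.9 mm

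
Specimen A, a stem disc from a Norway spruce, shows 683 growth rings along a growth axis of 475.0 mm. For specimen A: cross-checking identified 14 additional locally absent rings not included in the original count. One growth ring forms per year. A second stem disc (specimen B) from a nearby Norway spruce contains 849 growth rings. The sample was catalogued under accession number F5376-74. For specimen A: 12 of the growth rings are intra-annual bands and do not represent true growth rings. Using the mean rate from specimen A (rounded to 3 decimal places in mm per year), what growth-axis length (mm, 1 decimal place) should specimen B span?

588.4 mm

Specimen A: true growth ring count = 683 − 12 + 14 = 685.
A: Extension rate ≈ 475.0 / 685 = 0.693 mm per year.
Length of B = 0.693 × 849 = 588.4 mm.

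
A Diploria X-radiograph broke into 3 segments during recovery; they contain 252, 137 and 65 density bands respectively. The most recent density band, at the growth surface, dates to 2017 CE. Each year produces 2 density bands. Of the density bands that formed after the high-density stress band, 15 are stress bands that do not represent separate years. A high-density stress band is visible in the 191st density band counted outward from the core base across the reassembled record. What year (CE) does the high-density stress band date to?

1893 CE

Total density bands = 252 + 137 + 65 = 454.
454 − 191 = 263 density bands lie beyond the high-density stress band toward the growth surface.
263 − 15 false = 248 true density bands after the high-density stress band.
With 2 density bands per year, 248 / 2 = 124 years.
2017 − 124 = 1893 CE.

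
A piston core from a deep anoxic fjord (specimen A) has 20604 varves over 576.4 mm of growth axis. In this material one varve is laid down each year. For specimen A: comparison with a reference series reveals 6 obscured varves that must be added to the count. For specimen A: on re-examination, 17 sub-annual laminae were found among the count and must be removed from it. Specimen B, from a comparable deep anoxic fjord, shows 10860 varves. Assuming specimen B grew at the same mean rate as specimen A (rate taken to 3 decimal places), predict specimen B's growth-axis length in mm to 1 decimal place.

304.1 mm

Specimen A: correcting the raw count gives 20604 − 17 + 6 = 20593 true varves.
A: Extension rate ≈ 576.4 / 20593 = 0.028 mm per year.
Length of B = 0.028 × 10860 = 304.1 mm.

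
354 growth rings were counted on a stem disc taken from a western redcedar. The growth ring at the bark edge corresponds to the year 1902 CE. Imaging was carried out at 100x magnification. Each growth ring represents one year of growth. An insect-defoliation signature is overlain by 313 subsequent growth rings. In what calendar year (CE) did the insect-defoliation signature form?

1589 CE

There are 313 growth rings younger than the insect-defoliation signature.
Counting back 313 years from 1902 CE places the insect-defoliation signature in 1902 − 313 = 1589 CE.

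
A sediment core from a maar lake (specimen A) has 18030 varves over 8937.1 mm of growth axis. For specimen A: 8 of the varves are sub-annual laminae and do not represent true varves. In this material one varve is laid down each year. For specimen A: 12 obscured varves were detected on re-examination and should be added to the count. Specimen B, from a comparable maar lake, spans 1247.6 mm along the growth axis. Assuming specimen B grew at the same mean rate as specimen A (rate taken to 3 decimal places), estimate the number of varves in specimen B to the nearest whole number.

Specimen A: correcting the raw count gives 18030 − 8 + 12 = 18034 true varves.
A: Extension rate ≈ 8937.1 / 18034 = 0.496 mm/year.
For B, 1247.6 / 0.496 = 2515.32 years ≈ 2515 varves.

2515 varves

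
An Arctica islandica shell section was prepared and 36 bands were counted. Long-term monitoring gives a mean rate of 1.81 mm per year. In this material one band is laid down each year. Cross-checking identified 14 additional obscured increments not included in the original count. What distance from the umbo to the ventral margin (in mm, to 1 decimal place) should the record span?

Correcting the raw count gives 36 + 14 = 50 true bands.
50 years at 1.81 mm/year gives 1.81 × 50 = 90.5 mm.

90.5 mm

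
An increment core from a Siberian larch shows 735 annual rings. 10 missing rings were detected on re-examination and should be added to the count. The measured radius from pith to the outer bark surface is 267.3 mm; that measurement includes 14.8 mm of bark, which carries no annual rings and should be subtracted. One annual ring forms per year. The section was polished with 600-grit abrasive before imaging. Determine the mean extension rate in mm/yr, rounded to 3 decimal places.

0.339 mm/yr

After corrections the count is 735 + 10 = 745 annual rings.
The growth record spans 267.3 − 14.8 = 252.5 mm.
Extension rate ≈ 252.5 / 745 = 0.339 mm/yr.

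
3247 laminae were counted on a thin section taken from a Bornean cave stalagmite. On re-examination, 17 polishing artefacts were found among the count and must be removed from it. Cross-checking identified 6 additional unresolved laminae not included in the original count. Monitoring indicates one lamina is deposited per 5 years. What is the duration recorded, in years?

16180 yr

Adjusted count: 3247 − 17 + 6 = 3236 laminae.
At 5 years per lamina, 3236 × 5 = 16180 years.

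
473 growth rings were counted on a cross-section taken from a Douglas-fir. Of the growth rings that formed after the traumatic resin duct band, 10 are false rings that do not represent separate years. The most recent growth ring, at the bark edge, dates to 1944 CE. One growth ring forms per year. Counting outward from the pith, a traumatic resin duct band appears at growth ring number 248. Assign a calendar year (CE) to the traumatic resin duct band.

473 − 248 = 225 growth rings lie beyond the traumatic resin duct band toward the bark edge.
Excluding 10 false growth rings: 225 − 10 = 215.
The growth ring at the bark edge is 1944 CE, so the traumatic resin duct band dates to 1944 − 215 = 1729 CE.

1729 CE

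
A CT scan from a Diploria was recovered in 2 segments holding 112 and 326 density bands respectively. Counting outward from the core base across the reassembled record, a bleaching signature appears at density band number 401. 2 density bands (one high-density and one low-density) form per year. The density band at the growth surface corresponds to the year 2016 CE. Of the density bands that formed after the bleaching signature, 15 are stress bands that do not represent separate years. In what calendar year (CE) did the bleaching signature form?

2005 CE

Total density bands = 112 + 326 = 438.
Between density band 401 and the growth surface there are 438 − 401 = 37 density bands.
Excluding 15 false density bands: 37 − 15 = 22.
22 density bands at 2 per year is 22 / 2 = 11 years.
2016 − 11 = 2005 CE.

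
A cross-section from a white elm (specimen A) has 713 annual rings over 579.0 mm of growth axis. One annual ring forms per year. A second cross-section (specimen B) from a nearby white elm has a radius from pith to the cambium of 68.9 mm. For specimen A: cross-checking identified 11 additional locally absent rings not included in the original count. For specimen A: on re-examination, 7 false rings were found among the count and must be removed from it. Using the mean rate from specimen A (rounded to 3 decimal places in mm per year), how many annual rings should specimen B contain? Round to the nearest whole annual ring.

85 annual rings

Specimen A: true annual ring count = 713 − 7 + 11 = 717.
A: Mean rate = 579.0 mm / 717 years ≈ 0.808 mm/yr.
For B, 68.9 / 0.808 = 85.27 years ≈ 85 annual rings.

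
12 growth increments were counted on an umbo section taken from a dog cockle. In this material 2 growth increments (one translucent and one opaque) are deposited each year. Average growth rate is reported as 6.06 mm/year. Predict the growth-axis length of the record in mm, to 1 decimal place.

Dividing by 2 growth increments per year: 12 / 2 = 6 years.
6 years at 6.06 mm/year gives 6.06 × 6 = 36.4 mm.

36.4 mm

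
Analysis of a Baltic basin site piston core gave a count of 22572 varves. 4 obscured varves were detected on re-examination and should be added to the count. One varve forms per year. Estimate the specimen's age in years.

Correcting the raw count gives 22572 + 4 = 22576 true varves.
One varve per year makes the duration 22576 years.

22576 yr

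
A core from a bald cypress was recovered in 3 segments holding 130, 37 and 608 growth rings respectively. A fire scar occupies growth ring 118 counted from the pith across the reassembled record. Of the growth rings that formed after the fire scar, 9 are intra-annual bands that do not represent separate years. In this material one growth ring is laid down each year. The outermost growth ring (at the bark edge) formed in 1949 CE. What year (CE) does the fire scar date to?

1301 CE

Total growth rings = 130 + 37 + 608 = 775.
Between growth ring 118 and the bark edge there are 775 − 118 = 657 growth rings.
657 − 9 false = 648 true growth rings after the fire scar.
Counting back 648 years from 1949 CE places the fire scar in 1949 − 648 = 1301 CE.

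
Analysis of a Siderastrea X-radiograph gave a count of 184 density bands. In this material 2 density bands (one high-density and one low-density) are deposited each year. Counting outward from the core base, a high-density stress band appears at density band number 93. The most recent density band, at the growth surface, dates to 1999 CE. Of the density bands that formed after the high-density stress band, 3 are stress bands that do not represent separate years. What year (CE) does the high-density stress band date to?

184 − 93 = 91 density bands lie beyond the high-density stress band toward the growth surface.
Excluding 3 false density bands: 91 − 3 = 88.
With 2 density bands per year, 88 / 2 = 44 years.
Counting back 44 years from 1999 CE places the high-density stress band in 1999 − 44 = 1955 CE.

1955 CE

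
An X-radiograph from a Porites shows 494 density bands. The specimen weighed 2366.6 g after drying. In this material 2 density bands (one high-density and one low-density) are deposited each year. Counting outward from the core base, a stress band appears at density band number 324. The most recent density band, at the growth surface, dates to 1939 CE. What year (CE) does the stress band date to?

1854 CE

Between density band 324 and the growth surface there are 494 − 324 = 170 density bands.
170 density bands at 2 per year is 170 / 2 = 85 years.
1939 − 85 = 1854 CE.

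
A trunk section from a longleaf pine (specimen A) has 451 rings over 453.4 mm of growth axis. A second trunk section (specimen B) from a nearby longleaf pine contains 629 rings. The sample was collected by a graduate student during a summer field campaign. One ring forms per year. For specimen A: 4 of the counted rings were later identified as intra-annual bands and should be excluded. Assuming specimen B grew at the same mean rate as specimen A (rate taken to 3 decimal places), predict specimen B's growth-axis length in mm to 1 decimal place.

637.8 mm

Specimen A: true ring count = 451 − 4 = 447.
A: Mean rate = 453.4 mm / 447 years ≈ 1.014 mm/yr.
Length of B = 1.014 × 629 = 637.8 mm.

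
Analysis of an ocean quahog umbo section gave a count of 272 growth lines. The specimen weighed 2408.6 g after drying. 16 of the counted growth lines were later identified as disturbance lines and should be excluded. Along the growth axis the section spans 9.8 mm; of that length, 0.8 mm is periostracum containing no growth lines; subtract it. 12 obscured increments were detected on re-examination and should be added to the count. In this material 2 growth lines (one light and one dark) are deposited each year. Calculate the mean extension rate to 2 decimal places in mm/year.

0.07 mm/year

After corrections the count is 272 − 16 + 12 = 268 growth lines.
Dividing by 2 growth lines per year: 268 / 2 = 134 years.
Removing the 0.8 mm offcut leaves 9.8 − 0.8 = 9.0 mm.
9.0 mm over 134 years gives 9.0 / 134 ≈ 0.07 mm/year.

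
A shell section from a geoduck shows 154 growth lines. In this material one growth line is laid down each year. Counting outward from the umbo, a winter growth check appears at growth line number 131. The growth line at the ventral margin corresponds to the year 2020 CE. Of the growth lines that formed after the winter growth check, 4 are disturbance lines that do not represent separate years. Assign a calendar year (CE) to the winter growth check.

The winter growth check sits at growth line 131 from the umbo, so 154 − 131 = 23 growth lines formed after it.
23 − 4 false = 19 true growth lines after the winter growth check.
Counting back 19 years from 2020 CE places the winter growth check in 2020 − 19 = 2001 CE.

2001 CE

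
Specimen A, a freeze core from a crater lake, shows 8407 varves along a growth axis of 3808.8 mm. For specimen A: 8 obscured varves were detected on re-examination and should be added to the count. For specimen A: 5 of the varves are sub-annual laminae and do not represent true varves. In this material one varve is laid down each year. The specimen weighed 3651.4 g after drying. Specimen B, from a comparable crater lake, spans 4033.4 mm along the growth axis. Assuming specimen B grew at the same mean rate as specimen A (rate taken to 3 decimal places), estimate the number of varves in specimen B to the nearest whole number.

Specimen A: correcting the raw count gives 8407 − 5 + 8 = 8410 true varves.
A: Mean rate = 3808.8 mm / 8410 years ≈ 0.453 mm/yr.
For B, 4033.4 / 0.453 = 8903.75 years ≈ 8904 varves.

8904 varves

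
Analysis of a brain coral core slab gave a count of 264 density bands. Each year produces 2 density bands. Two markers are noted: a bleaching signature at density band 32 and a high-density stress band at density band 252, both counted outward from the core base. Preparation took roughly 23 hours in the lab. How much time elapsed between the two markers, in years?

110 years

Separation: 252 − 32 = 220 density bands.
Dividing by 2 density bands per year: 220 / 2 = 110 years.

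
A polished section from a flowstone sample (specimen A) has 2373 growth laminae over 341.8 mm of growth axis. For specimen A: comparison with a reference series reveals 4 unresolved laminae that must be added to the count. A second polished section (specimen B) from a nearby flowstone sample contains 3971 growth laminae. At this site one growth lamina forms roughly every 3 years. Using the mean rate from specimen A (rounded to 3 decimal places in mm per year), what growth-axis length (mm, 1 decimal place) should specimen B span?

Specimen A: adjusted count: 2373 + 4 = 2377 growth laminae.
Specimen A: at 3 years per growth lamina, 2377 × 3 = 7131 years.
A: Mean rate = 341.8 mm / 7131 years ≈ 0.048 mm/year.
Specimen B: multiplying by 3 years per growth lamina: 3971 × 3 = 11913 years. B's length ≈ 0.048 × 11913 = 571.8 mm.

571.8 mm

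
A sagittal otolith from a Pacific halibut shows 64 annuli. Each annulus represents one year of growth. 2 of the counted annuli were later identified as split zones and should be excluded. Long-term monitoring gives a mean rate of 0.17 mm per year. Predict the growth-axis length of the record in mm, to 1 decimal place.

Correcting the raw count gives 64 − 2 = 62 true annuli.
Length ≈ 0.17 × 62 = 10.5 mm.

10.5 mm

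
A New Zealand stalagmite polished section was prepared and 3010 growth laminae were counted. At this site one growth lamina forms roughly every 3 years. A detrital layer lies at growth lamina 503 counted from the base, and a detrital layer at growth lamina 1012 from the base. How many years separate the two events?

Separation: 1012 − 503 = 509 growth laminae.
509 growth laminae at 3 years each span 509 × 3 = 1527 years.

1527 yr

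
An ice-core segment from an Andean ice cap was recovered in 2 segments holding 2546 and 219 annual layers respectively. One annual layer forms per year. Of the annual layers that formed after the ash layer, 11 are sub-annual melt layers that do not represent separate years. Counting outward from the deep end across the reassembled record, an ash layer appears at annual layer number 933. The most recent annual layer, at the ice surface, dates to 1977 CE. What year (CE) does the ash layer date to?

156 CE

Total annual layers = 2546 + 219 = 2765.
Between annual layer 933 and the ice surface there are 2765 − 933 = 1832 annual layers.
1832 − 11 false = 1821 true annual layers after the ash layer.
Counting back 1821 years from 1977 CE places the ash layer in 1977 − 1821 = 156 CE.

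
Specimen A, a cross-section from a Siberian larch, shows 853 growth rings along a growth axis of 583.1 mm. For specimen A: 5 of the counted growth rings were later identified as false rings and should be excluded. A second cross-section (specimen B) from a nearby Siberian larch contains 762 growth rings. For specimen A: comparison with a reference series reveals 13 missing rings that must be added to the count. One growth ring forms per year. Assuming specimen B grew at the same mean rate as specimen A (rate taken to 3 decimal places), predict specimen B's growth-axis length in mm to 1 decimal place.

515.9 mm

Specimen A: true growth ring count = 853 − 5 + 13 = 861.
A: 583.1 mm over 861 years gives 583.1 / 861 ≈ 0.677 mm/yr.
B's length ≈ 0.677 × 762 = 515.9 mm.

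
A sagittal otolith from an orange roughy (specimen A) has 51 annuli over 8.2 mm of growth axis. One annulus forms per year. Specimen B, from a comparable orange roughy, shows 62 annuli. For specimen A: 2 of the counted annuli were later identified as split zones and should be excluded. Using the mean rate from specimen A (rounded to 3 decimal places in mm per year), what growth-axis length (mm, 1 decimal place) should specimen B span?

10.4 mm

Specimen A: adjusted count: 51 − 2 = 49 annuli.
A: Mean rate = 8.2 mm / 49 years ≈ 0.167 mm/yr.
B's length ≈ 0.167 × 62 = 10.4 mm.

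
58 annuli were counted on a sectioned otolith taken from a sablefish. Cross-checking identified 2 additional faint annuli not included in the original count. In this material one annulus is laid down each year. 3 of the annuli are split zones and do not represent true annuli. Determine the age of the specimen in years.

57 yr

True annulus count = 58 − 3 + 2 = 57.
One annulus per year makes the duration 57 years.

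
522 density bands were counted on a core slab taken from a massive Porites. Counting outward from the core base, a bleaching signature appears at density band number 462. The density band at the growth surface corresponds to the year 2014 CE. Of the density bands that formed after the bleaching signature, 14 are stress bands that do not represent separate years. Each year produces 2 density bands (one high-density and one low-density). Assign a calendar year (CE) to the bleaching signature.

1991 CE

Between density band 462 and the growth surface there are 522 − 462 = 60 density bands.
Excluding 14 false density bands: 60 − 14 = 46.
46 density bands at 2 per year is 46 / 2 = 23 years.
2014 − 23 = 1991 CE.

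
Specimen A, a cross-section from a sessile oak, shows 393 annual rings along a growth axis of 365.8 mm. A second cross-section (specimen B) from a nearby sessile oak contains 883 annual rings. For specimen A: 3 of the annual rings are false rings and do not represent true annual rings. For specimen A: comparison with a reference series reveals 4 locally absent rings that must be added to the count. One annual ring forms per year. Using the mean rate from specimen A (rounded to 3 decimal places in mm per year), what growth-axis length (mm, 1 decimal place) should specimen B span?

Specimen A: adjusted count: 393 − 3 + 4 = 394 annual rings.
A: Extension rate ≈ 365.8 / 394 = 0.928 mm/yr.
Length of B = 0.928 × 883 = 819.4 mm.

819.4 mm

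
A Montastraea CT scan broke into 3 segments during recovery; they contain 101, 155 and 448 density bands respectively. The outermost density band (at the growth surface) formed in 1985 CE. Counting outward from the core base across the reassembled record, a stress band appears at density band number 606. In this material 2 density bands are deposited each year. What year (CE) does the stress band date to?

1936 CE

Total density bands = 101 + 155 + 448 = 704.
The stress band sits at density band 606 from the core base, so 704 − 606 = 98 density bands formed after it.
Dividing by 2 density bands per year: 98 / 2 = 49 years.
The density band at the growth surface is 1985 CE, so the stress band dates to 1985 − 49 = 1936 CE.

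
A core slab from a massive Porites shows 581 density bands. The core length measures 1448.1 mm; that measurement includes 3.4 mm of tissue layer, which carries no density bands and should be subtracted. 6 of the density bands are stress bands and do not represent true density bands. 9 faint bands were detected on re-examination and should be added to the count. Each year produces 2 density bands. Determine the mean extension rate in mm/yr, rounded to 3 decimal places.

4.948 mm/yr

True density band count = 581 − 6 + 9 = 584.
With 2 density bands per year, 584 / 2 = 292 years.
The growth record spans 1448.1 − 3.4 = 1444.7 mm.
Mean rate = 1444.7 mm / 292 years ≈ 4.948 mm/yr.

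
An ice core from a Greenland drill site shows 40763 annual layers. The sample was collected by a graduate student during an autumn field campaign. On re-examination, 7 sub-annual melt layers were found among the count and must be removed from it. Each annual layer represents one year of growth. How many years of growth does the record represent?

40756 yr

True annual layer count = 40763 − 7 = 40756.
At one annual layer per year, that is 40756 years.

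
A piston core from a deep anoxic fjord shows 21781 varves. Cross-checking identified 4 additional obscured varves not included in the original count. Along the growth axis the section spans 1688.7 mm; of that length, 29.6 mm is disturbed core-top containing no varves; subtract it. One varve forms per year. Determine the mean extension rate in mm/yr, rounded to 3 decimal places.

Correcting the raw count gives 21781 + 4 = 21785 true varves.
Net length = 1688.7 − 29.6 = 1659.1 mm.
1659.1 mm over 21785 years gives 1659.1 / 21785 ≈ 0.076 mm/yr.

0.076 mm/yr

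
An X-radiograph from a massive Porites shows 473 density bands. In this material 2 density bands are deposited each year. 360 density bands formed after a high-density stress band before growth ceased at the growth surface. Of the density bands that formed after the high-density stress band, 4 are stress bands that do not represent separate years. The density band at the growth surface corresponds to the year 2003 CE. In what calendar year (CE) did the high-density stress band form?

360 density bands post-date the high-density stress band.
360 − 4 false = 356 true density bands after the high-density stress band.
With 2 density bands per year, 356 / 2 = 178 years.
2003 − 178 = 1825 CE.

1825 CE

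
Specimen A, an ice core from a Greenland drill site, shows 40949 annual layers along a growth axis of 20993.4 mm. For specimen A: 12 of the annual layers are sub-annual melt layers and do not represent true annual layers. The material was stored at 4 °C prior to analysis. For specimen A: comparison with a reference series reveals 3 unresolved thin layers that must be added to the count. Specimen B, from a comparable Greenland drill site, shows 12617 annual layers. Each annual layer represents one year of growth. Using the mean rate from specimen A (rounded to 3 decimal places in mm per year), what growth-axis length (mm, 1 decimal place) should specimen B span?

Specimen A: after corrections the count is 40949 − 12 + 3 = 40940 annual layers.
A: Mean rate = 20993.4 mm / 40940 years ≈ 0.513 mm/yr.
B's length ≈ 0.513 × 12617 = 6472.5 mm.

6472.5 mm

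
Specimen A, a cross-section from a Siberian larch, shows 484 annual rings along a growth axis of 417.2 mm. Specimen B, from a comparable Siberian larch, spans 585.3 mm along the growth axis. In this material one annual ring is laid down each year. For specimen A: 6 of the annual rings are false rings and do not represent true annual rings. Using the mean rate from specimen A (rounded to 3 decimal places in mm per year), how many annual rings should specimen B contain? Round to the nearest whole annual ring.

Specimen A: adjusted count: 484 − 6 = 478 annual rings.
A: 417.2 mm over 478 years gives 417.2 / 478 ≈ 0.873 mm/year.
Specimen B: 585.3 mm / 0.873 mm per year = 670.45 years ≈ 670 annual rings.

670 annual rings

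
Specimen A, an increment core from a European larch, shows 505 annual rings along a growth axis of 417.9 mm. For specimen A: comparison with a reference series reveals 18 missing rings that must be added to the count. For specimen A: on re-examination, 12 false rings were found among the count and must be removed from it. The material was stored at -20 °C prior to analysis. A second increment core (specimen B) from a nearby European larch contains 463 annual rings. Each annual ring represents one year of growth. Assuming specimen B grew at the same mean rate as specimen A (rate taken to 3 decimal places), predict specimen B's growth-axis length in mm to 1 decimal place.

Specimen A: true annual ring count = 505 − 12 + 18 = 511.
A: Mean rate = 417.9 mm / 511 years ≈ 0.818 mm/year.
For B, 0.818 mm/year × 463 years = 378.7 mm.

378.7 mm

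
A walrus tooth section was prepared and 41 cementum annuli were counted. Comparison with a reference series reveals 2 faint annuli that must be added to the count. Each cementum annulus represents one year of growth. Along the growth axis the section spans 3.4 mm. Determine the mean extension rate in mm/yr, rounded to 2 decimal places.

After corrections the count is 41 + 2 = 43 cementum annuli.
Mean rate = 3.4 mm / 43 years ≈ 0.08 mm/yr.

0.08 mm/yr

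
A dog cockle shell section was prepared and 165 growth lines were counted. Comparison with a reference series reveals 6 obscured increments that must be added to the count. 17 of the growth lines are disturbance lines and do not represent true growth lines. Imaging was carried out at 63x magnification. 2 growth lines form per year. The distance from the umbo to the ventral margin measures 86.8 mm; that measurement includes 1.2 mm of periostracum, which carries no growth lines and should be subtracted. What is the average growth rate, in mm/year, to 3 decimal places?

True growth line count = 165 − 17 + 6 = 154.
154 growth lines at 2 per year is 154 / 2 = 77 years.
Net length = 86.8 − 1.2 = 85.6 mm.
85.6 mm over 77 years gives 85.6 / 77 ≈ 1.112 mm/year.

1.112 mm/year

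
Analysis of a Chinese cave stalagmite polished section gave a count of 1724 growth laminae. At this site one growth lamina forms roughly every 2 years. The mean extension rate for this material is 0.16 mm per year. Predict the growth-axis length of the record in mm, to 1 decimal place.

551.7 mm

At 2 years per growth lamina, 1724 × 2 = 3448 years.
Length ≈ 0.16 × 3448 = 551.7 mm.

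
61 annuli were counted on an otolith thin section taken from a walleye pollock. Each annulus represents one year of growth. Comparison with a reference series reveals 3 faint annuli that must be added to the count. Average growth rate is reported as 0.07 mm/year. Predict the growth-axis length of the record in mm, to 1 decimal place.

Adjusted count: 61 + 3 = 64 annuli.
Length ≈ 0.07 × 64 = 4.5 mm.

4.5 mm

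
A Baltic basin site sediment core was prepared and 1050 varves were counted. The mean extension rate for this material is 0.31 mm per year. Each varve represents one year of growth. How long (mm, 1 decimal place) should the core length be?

1050 years of growth are recorded.
Predicted length = 0.31 mm/year × 1050 years = 325.5 mm.

325.5 mm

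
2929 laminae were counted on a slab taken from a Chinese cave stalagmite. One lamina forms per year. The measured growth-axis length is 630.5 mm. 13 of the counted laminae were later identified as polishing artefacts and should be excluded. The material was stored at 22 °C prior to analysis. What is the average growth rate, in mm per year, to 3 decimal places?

After corrections the count is 2929 − 13 = 2916 laminae.
630.5 mm over 2916 years gives 630.5 / 2916 ≈ 0.216 mm per year.

0.216 mm per year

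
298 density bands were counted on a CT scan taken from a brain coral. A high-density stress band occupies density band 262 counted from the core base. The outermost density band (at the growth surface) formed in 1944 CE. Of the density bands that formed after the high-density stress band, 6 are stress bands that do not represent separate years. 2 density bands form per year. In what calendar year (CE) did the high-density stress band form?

1929 CE

Between density band 262 and the growth surface there are 298 − 262 = 36 density bands.
36 − 6 false = 30 true density bands after the high-density stress band.
With 2 density bands per year, 30 / 2 = 15 years.
The density band at the growth surface is 1944 CE, so the high-density stress band dates to 1944 − 15 = 1929 CE.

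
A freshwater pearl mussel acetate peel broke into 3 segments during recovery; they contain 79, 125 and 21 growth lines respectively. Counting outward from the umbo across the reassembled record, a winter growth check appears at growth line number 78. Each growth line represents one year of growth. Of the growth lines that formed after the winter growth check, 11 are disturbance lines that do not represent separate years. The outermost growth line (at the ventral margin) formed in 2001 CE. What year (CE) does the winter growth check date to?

1865 CE

Total growth lines = 79 + 125 + 21 = 225.
225 − 78 = 147 growth lines lie beyond the winter growth check toward the ventral margin.
147 − 11 false = 136 true growth lines after the winter growth check.
Counting back 136 years from 2001 CE places the winter growth check in 2001 − 136 = 1865 CE.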